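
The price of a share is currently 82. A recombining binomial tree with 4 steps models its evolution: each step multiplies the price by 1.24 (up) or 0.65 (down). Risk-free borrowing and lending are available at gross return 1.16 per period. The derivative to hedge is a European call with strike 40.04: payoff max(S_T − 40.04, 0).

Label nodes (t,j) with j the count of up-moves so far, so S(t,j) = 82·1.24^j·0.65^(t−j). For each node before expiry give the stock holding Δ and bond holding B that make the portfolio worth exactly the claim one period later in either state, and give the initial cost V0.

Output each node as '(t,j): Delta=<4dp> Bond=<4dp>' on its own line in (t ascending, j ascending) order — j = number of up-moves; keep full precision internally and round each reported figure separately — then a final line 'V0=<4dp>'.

Under the risk-neutral measure, an up-move has probability p* = (R−d)/(u−d) = 0.8644 and values discount at R = 1.16.
Terminal payoffs: V(4,0)=0.0000, V(4,1)=0.0000, V(4,2)=13.2302, V(4,3)=61.5831, V(4,4)=153.8255
(3,0): S=22.5192. Δ = (V_up−V_dn)/(S_up−S_dn) = (0.0000−0.0000)/(27.9239−14.6375) = 0.0000. V = [p*·0.0000 + (1−p*)·0.0000]/1.16 = 0.0000. B = V − Δ·S = 0.0000.
(3,1): S=42.9598. Δ = (V_up−V_dn)/(S_up−S_dn) = (13.2302−0.0000)/(53.2702−27.9239) = 0.5220. V = [p*·13.2302 + (1−p*)·0.0000]/1.16 = 9.8588. B = V − Δ·S = -12.5652.
(3,2): S=81.9541. Δ = (V_up−V_dn)/(S_up−S_dn) = (61.5831−13.2302)/(101.6231−53.2702) = 1.0000. V = [p*·61.5831 + (1−p*)·13.2302]/1.16 = 47.4368. B = V − Δ·S = -34.5172.
(3,3): S=156.3432. Δ = (V_up−V_dn)/(S_up−S_dn) = (153.8255−61.5831)/(193.8655−101.6231) = 1.0000. V = [p*·153.8255 + (1−p*)·61.5831]/1.16 = 121.8259. B = V − Δ·S = -34.5172.
(2,0): S=34.6450. Δ = (V_up−V_dn)/(S_up−S_dn) = (9.8588−0.0000)/(42.9598−22.5193) = 0.4823. V = [p*·9.8588 + (1−p*)·0.0000]/1.16 = 7.3466. B = V − Δ·S = -9.3633.
(2,1): S=66.0920. Δ = (V_up−V_dn)/(S_up−S_dn) = (47.4368−9.8588)/(81.9541−42.9598) = 0.9637. V = [p*·47.4368 + (1−p*)·9.8588]/1.16 = 36.5013. B = V − Δ·S = -27.1902.
(2,2): S=126.0832. Δ = (V_up−V_dn)/(S_up−S_dn) = (121.8259−47.4368)/(156.3432−81.9541) = 1.0000. V = [p*·121.8259 + (1−p*)·47.4368]/1.16 = 96.3270. B = V − Δ·S = -29.7562.
(1,0): S=53.3000. Δ = (V_up−V_dn)/(S_up−S_dn) = (36.5013−7.3466)/(66.0920−34.6450) = 0.9271. V = [p*·36.5013 + (1−p*)·7.3466]/1.16 = 28.0587. B = V − Δ·S = -21.3561.
(1,1): S=101.6800. Δ = (V_up−V_dn)/(S_up−S_dn) = (96.3270−36.5013)/(126.0832−66.0920) = 0.9972. V = [p*·96.3270 + (1−p*)·36.5013]/1.16 = 76.0474. B = V − Δ·S = -25.3520.
(0,0): S=82.0000. Δ = (V_up−V_dn)/(S_up−S_dn) = (76.0474−28.0587)/(101.6800−53.3000) = 0.9919. V = [p*·76.0474 + (1−p*)·28.0587]/1.16 = 59.9487. B = V − Δ·S = -21.3881.
The time-0 hedge costs 59.9487, which is the no-arbitrage price.

(0,0): Delta=0.9919 Bond=-21.3881
(1,0): Delta=0.9271 Bond=-21.3561
(1,1): Delta=0.9972 Bond=-25.3520
(2,0): Delta=0.4823 Bond=-9.3633
(2,1): Delta=0.9637 Bond=-27.1902
(2,2): Delta=1.0000 Bond=-29.7562
(3,0): Delta=0.0000 Bond=0.0000
(3,1): Delta=0.5220 Bond=-12.5652
(3,2): Delta=1.0000 Bond=-34.5172
(3,3): Delta=1.0000 Bond=-34.5172
V0=59.9487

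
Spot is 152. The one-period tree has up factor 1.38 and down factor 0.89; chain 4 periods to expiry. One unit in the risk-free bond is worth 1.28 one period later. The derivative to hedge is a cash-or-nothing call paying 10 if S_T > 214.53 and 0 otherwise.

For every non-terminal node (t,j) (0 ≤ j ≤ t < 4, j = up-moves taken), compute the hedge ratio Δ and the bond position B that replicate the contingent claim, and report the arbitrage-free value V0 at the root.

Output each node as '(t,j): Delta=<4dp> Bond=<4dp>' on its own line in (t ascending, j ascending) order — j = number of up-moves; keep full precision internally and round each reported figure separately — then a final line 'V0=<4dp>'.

(0,0): Delta=0.0064 Bond=2.6503
(1,0): Delta=0.0299 Bond=0.2071
(1,1): Delta=0.0025 Bond=4.2091
(2,0): Delta=0.1054 Bond=-8.8235
(2,1): Delta=0.0174 Bond=2.5955
(2,2): Delta=0.0000 Bond=6.1035
(3,0): Delta=0.0000 Bond=0.0000
(3,1): Delta=0.1228 Bond=-14.1901
(3,2): Delta=0.0000 Bond=7.8125
(3,3): Delta=0.0000 Bond=7.8125
V0=3.6180

No-arbitrage ⇒ martingale measure with p* = (R−d)/(u−d) = 0.7959.
Terminal payoffs: V(4,0)=0.0000, V(4,1)=0.0000, V(4,2)=10.0000, V(4,3)=10.0000, V(4,4)=10.0000
Node (3,0) S=107.1553: V=(p*·0.0000+(1−p*)·0.0000)/1.28=0.0000; Δ=(0.0000−0.0000)/(147.8743−95.3682)=0.0000; B=V−Δ·S=0.0000
Node (3,1) S=166.1509: V=(p*·10.0000+(1−p*)·0.0000)/1.28=6.2181; Δ=(10.0000−0.0000)/(229.2882−147.8743)=0.1228; B=V−Δ·S=-14.1901
Node (3,2) S=257.6272: V=(p*·10.0000+(1−p*)·10.0000)/1.28=7.8125; Δ=(10.0000−10.0000)/(355.5256−229.2882)=0.0000; B=V−Δ·S=7.8125
Node (3,3) S=399.4669: V=(p*·10.0000+(1−p*)·10.0000)/1.28=7.8125; Δ=(10.0000−10.0000)/(551.2644−355.5256)=0.0000; B=V−Δ·S=7.8125
Node (2,0) S=120.3992: V=(p*·6.2181+(1−p*)·0.0000)/1.28=3.8665; Δ=(6.2181−0.0000)/(166.1509−107.1553)=0.1054; B=V−Δ·S=-8.8235
Node (2,1) S=186.6864: V=(p*·7.8125+(1−p*)·6.2181)/1.28=5.8493; Δ=(7.8125−6.2181)/(257.6272−166.1509)=0.0174; B=V−Δ·S=2.5955
Node (2,2) S=289.4688: V=(p*·7.8125+(1−p*)·7.8125)/1.28=6.1035; Δ=(7.8125−7.8125)/(399.4669−257.6272)=0.0000; B=V−Δ·S=6.1035
Node (1,0) S=135.2800: V=(p*·5.8493+(1−p*)·3.8665)/1.28=4.2536; Δ=(5.8493−3.8665)/(186.6864−120.3992)=0.0299; B=V−Δ·S=0.2071
Node (1,1) S=209.7600: V=(p*·6.1035+(1−p*)·5.8493)/1.28=4.7278; Δ=(6.1035−5.8493)/(289.4688−186.6864)=0.0025; B=V−Δ·S=4.2091
Node (0,0) S=152.0000: V=(p*·4.7278+(1−p*)·4.2536)/1.28=3.6180; Δ=(4.7278−4.2536)/(209.7600−135.2800)=0.0064; B=V−Δ·S=2.6503
Each (Δ,B) replicates both successor values, so the strategy is self-financing and V0 is arbitrage-free.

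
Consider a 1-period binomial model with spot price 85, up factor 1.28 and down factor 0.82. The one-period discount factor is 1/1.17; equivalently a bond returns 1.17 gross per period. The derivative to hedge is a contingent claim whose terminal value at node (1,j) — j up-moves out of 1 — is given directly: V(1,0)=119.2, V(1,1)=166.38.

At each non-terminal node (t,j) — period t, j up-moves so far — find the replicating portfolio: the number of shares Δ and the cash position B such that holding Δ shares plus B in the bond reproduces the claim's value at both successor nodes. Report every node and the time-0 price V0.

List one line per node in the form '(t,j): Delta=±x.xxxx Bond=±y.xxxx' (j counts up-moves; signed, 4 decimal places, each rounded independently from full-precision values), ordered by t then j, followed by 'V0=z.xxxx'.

Since d<R<u, set p* = (R−d)/(u−d) = 0.7609; price each node as the discounted p*-expectation of its children.
Terminal payoffs: V(1,0)=119.2000, V(1,1)=166.3800
  t=0,j=0: stock 85.0000 → up 108.8000 (V=166.3800), down 69.7000 (V=119.2000). Price 132.5622; hedge Δ=1.2066, bond B=29.9970.
Self-financing check: at every node Δ·S+B equals the discounted successor values.

(0,0): Delta=1.2066 Bond=29.9970
V0=132.5622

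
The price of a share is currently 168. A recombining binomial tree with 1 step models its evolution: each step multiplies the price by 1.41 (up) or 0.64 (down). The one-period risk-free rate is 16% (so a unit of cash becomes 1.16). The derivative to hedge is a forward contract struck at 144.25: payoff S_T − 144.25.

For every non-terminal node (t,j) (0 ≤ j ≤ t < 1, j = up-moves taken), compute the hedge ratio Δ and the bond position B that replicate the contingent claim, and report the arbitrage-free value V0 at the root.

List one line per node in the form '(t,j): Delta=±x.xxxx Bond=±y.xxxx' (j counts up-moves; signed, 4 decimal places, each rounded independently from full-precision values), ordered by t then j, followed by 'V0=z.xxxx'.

(0,0): Delta=1.0000 Bond=-124.3534
V0=43.6466

Under the risk-neutral measure, an up-move has probability p* = (R−d)/(u−d) = 0.6753 and values discount at R = 1.16.
At expiry t=1: V(1,0)=-36.7300, V(1,1)=92.6300
(0,0): S=168.0000. Δ = (V_up−V_dn)/(S_up−S_dn) = (92.6300−-36.7300)/(236.8800−107.5200) = 1.0000. V = [p*·92.6300 + (1−p*)·-36.7300]/1.16 = 43.6466. B = V − Δ·S = -124.3534.
Root portfolio cost Δ·168+B reproduces V0=43.6466.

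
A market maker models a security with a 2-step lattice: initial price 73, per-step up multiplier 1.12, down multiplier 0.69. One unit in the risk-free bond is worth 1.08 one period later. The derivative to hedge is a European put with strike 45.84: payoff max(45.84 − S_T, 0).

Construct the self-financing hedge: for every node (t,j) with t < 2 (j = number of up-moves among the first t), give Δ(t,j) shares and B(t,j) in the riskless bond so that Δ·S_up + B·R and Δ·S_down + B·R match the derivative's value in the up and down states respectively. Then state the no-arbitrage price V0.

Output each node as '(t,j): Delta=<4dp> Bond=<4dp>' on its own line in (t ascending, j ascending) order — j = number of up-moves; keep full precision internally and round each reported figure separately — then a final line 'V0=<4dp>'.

Risk-neutral probability p* = (R−d)/(u−d) = (1.08−0.69)/(1.12−0.69) = 0.9070.
At expiry t=2: V(2,0)=11.0847, V(2,1)=0.0000, V(2,2)=0.0000
  t=1,j=0: stock 50.3700 → up 56.4144 (V=0.0000), down 34.7553 (V=11.0847). Price 0.9548; hedge Δ=-0.5118, bond B=26.7331.
  t=1,j=1: stock 81.7600 → up 91.5712 (V=0.0000), down 56.4144 (V=0.0000). Price 0.0000; hedge Δ=0.0000, bond B=0.0000.
  t=0,j=0: stock 73.0000 → up 81.7600 (V=0.0000), down 50.3700 (V=0.9548). Price 0.0822; hedge Δ=-0.0304, bond B=2.3026.
Check: Δ(0,0)·S0 + B(0,0) = 0.0822 = V0.

(0,0): Delta=-0.0304 Bond=2.3026
(1,0): Delta=-0.5118 Bond=26.7331
(1,1): Delta=0.0000 Bond=0.0000
V0=0.0822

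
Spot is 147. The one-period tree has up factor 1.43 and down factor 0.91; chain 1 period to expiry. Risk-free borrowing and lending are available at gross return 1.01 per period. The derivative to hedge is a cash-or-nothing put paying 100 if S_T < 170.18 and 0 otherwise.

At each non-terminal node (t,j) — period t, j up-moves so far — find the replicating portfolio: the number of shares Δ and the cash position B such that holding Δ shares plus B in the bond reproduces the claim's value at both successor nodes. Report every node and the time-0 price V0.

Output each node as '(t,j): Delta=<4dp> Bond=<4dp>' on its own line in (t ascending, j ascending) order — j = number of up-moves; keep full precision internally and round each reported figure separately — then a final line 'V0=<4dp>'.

The replicating-portfolio and risk-neutral prices coincide; use p* = (1.01−0.91)/(1.43−0.91) = 0.1923 for the latter.
At expiry t=1: V(1,0)=100.0000, V(1,1)=0.0000
(0,0): S=147.0000. Δ = (V_up−V_dn)/(S_up−S_dn) = (0.0000−100.0000)/(210.2100−133.7700) = -1.3082. V = [p*·0.0000 + (1−p*)·100.0000]/1.01 = 79.9695. B = V − Δ·S = 272.2772.
Each (Δ,B) replicates both successor values, so the strategy is self-financing and V0 is arbitrage-free.

(0,0): Delta=-1.3082 Bond=272.2772
V0=79.9695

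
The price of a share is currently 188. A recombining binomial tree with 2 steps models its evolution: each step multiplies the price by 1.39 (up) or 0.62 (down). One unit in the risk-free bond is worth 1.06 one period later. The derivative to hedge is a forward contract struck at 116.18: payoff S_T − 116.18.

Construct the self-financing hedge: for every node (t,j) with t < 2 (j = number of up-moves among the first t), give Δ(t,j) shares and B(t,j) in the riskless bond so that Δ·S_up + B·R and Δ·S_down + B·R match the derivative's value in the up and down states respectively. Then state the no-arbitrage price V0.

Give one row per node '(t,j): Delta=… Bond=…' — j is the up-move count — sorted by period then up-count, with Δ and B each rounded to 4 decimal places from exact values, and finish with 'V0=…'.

Risk-neutral probability p* = (R−d)/(u−d) = (1.06−0.62)/(1.39−0.62) = 0.5714.
Terminal payoffs: V(2,0)=-43.9128, V(2,1)=45.8384, V(2,2)=247.0548
Node (1,0) S=116.5600: V=(p*·45.8384+(1−p*)·-43.9128)/1.06=6.9562; Δ=(45.8384−-43.9128)/(162.0184−72.2672)=1.0000; B=V−Δ·S=-109.6038
Node (1,1) S=261.3200: V=(p*·247.0548+(1−p*)·45.8384)/1.06=151.7162; Δ=(247.0548−45.8384)/(363.2348−162.0184)=1.0000; B=V−Δ·S=-109.6038
Node (0,0) S=188.0000: V=(p*·151.7162+(1−p*)·6.9562)/1.06=84.6002; Δ=(151.7162−6.9562)/(261.3200−116.5600)=1.0000; B=V−Δ·S=-103.3998
Root portfolio cost Δ·188+B reproduces V0=84.6002.

(0,0): Delta=1.0000 Bond=-103.3998
(1,0): Delta=1.0000 Bond=-109.6038
(1,1): Delta=1.0000 Bond=-109.6038
V0=84.6002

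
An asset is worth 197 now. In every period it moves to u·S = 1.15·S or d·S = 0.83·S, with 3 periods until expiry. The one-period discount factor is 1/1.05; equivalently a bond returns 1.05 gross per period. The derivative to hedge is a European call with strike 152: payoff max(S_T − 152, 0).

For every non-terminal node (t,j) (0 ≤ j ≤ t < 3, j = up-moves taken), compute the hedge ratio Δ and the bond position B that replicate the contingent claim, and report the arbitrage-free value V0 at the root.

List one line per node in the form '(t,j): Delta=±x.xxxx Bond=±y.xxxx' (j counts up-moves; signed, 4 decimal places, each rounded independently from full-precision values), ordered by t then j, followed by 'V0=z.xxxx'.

Under the risk-neutral measure, an up-move has probability p* = (R−d)/(u−d) = 0.6875 and values discount at R = 1.05.
At expiry t=3: V(3,0)=0.0000, V(3,1)=4.0703, V(3,2)=64.2420, V(3,3)=147.6124
  t=2,j=0: stock 135.7133 → up 156.0703 (V=4.0703), down 112.6420 (V=0.0000). Price 2.6651; hedge Δ=0.0937, bond B=-10.0546.
  t=2,j=1: stock 188.0365 → up 216.2420 (V=64.2420), down 156.0703 (V=4.0703). Price 43.2746; hedge Δ=1.0000, bond B=-144.7619.
  t=2,j=2: stock 260.5325 → up 299.6124 (V=147.6124), down 216.2420 (V=64.2420). Price 115.7706; hedge Δ=1.0000, bond B=-144.7619.
  t=1,j=0: stock 163.5100 → up 188.0365 (V=43.2746), down 135.7133 (V=2.6651). Price 29.1277; hedge Δ=0.7761, bond B=-97.7770.
  t=1,j=1: stock 226.5500 → up 260.5325 (V=115.7706), down 188.0365 (V=43.2746). Price 88.6815; hedge Δ=1.0000, bond B=-137.8685.
  t=0,j=0: stock 197.0000 → up 226.5500 (V=88.6815), down 163.5100 (V=29.1277). Price 66.7342; hedge Δ=0.9447, bond B=-119.3713.
Self-financing check: at every node Δ·S+B equals the discounted successor values.

(0,0): Delta=0.9447 Bond=-119.3713
(1,0): Delta=0.7761 Bond=-97.7770
(1,1): Delta=1.0000 Bond=-137.8685
(2,0): Delta=0.0937 Bond=-10.0546
(2,1): Delta=1.0000 Bond=-144.7619
(2,2): Delta=1.0000 Bond=-144.7619
V0=66.7342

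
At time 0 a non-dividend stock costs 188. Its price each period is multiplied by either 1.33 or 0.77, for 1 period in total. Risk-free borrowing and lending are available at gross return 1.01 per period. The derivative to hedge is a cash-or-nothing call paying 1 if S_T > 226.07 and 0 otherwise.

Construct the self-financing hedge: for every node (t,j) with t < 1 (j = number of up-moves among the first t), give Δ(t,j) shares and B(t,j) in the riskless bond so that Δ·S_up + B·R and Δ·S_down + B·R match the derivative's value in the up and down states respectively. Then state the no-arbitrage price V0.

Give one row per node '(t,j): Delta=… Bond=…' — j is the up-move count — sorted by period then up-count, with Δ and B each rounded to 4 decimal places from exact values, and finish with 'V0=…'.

(0,0): Delta=0.0095 Bond=-1.3614
V0=0.4243

The replicating-portfolio and risk-neutral prices coincide; use p* = (1.01−0.77)/(1.33−0.77) = 0.4286 for the latter.
At expiry t=1: V(1,0)=0.0000, V(1,1)=1.0000
  t=0,j=0: stock 188.0000 → up 250.0400 (V=1.0000), down 144.7600 (V=0.0000). Price 0.4243; hedge Δ=0.0095, bond B=-1.3614.
Check: Δ(0,0)·S0 + B(0,0) = 0.4243 = V0.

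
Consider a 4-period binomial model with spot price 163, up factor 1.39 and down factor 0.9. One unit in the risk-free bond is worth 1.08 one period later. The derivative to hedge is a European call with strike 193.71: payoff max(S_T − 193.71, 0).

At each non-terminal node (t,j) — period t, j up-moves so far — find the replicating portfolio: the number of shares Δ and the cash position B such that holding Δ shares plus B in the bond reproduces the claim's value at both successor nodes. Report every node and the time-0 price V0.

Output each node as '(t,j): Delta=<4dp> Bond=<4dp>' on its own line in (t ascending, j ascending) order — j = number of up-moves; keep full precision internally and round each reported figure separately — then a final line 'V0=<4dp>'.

No-arbitrage ⇒ martingale measure with p* = (R−d)/(u−d) = 0.3673.
At expiry t=4: V(4,0)=0.0000, V(4,1)=0.0000, V(4,2)=61.3852, V(4,3)=200.2703, V(4,4)=414.7707
  t=3,j=0: stock 118.8270 → up 165.1695 (V=0.0000), down 106.9443 (V=0.0000). Price 0.0000; hedge Δ=0.0000, bond B=0.0000.
  t=3,j=1: stock 183.5217 → up 255.0952 (V=61.3852), down 165.1695 (V=0.0000). Price 20.8793; hedge Δ=0.6826, bond B=-104.3965.
  t=3,j=2: stock 283.4391 → up 393.9803 (V=200.2703), down 255.0952 (V=61.3852). Price 104.0780; hedge Δ=1.0000, bond B=-179.3611.
  t=3,j=3: stock 437.7559 → up 608.4807 (V=414.7707), down 393.9803 (V=200.2703). Price 258.3948; hedge Δ=1.0000, bond B=-179.3611.
  t=2,j=0: stock 132.0300 → up 183.5217 (V=20.8793), down 118.8270 (V=0.0000). Price 7.1018; hedge Δ=0.3227, bond B=-35.5090.
  t=2,j=1: stock 203.9130 → up 283.4391 (V=104.0780), down 183.5217 (V=20.8793). Price 47.6316; hedge Δ=0.8327, bond B=-122.1616.
  t=2,j=2: stock 314.9323 → up 437.7559 (V=258.3948), down 283.4391 (V=104.0780). Price 148.8572; hedge Δ=1.0000, bond B=-166.0751.
  t=1,j=0: stock 146.7000 → up 203.9130 (V=47.6316), down 132.0300 (V=7.1018). Price 20.3614; hedge Δ=0.5638, bond B=-62.3524.
  t=1,j=1: stock 226.5700 → up 314.9323 (V=148.8572), down 203.9130 (V=47.6316). Price 78.5338; hedge Δ=0.9118, bond B=-128.0492.
  t=0,j=0: stock 163.0000 → up 226.5700 (V=78.5338), down 146.7000 (V=20.3614). Price 38.6397; hedge Δ=0.7283, bond B=-80.0795.
Check: Δ(0,0)·S0 + B(0,0) = 38.6397 = V0.

(0,0): Delta=0.7283 Bond=-80.0795
(1,0): Delta=0.5638 Bond=-62.3524
(1,1): Delta=0.9118 Bond=-128.0492
(2,0): Delta=0.3227 Bond=-35.5090
(2,1): Delta=0.8327 Bond=-122.1616
(2,2): Delta=1.0000 Bond=-166.0751
(3,0): Delta=0.0000 Bond=0.0000
(3,1): Delta=0.6826 Bond=-104.3965
(3,2): Delta=1.0000 Bond=-179.3611
(3,3): Delta=1.0000 Bond=-179.3611
V0=38.6397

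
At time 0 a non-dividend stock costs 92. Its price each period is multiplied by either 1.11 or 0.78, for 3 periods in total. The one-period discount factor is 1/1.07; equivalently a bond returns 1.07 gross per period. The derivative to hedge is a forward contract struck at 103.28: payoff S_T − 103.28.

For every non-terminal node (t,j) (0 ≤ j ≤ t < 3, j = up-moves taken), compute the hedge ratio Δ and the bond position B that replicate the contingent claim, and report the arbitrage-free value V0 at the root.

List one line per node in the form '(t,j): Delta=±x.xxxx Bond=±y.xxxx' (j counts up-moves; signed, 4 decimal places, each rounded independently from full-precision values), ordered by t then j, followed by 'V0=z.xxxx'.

(0,0): Delta=1.0000 Bond=-84.3072
(1,0): Delta=1.0000 Bond=-90.2088
(1,1): Delta=1.0000 Bond=-90.2088
(2,0): Delta=1.0000 Bond=-96.5234
(2,1): Delta=1.0000 Bond=-96.5234
(2,2): Delta=1.0000 Bond=-96.5234
V0=7.6928

Risk-neutral probability p* = (R−d)/(u−d) = (1.07−0.78)/(1.11−0.78) = 0.8788.
Terminal payoffs: V(3,0)=-59.6212, V(3,1)=-41.1502, V(3,2)=-14.8645, V(3,3)=22.5421
Node (2,0) S=55.9728: V=(p*·-41.1502+(1−p*)·-59.6212)/1.07=-40.5506; Δ=(-41.1502−-59.6212)/(62.1298−43.6588)=1.0000; B=V−Δ·S=-96.5234
Node (2,1) S=79.6536: V=(p*·-14.8645+(1−p*)·-41.1502)/1.07=-16.8698; Δ=(-14.8645−-41.1502)/(88.4155−62.1298)=1.0000; B=V−Δ·S=-96.5234
Node (2,2) S=113.3532: V=(p*·22.5421+(1−p*)·-14.8645)/1.07=16.8298; Δ=(22.5421−-14.8645)/(125.8221−88.4155)=1.0000; B=V−Δ·S=-96.5234
Node (1,0) S=71.7600: V=(p*·-16.8698+(1−p*)·-40.5506)/1.07=-18.4488; Δ=(-16.8698−-40.5506)/(79.6536−55.9728)=1.0000; B=V−Δ·S=-90.2088
Node (1,1) S=102.1200: V=(p*·16.8298+(1−p*)·-16.8698)/1.07=11.9112; Δ=(16.8298−-16.8698)/(113.3532−79.6536)=1.0000; B=V−Δ·S=-90.2088
Node (0,0) S=92.0000: V=(p*·11.9112+(1−p*)·-18.4488)/1.07=7.6928; Δ=(11.9112−-18.4488)/(102.1200−71.7600)=1.0000; B=V−Δ·S=-84.3072
The time-0 hedge costs 7.6928, which is the no-arbitrage price.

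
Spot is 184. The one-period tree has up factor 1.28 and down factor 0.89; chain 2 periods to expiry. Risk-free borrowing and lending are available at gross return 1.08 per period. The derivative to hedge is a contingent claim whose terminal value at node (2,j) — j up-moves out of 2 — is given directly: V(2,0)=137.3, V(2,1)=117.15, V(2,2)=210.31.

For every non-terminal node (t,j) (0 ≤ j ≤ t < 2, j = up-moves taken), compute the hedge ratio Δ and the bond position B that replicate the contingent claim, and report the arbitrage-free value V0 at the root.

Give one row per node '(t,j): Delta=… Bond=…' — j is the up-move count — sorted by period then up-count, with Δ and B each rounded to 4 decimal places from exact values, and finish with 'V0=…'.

The replicating-portfolio and risk-neutral prices coincide; use p* = (1.08−0.89)/(1.28−0.89) = 0.4872 for the latter.
Terminal values V(2,·): V(2,0)=137.3000, V(2,1)=117.1500, V(2,2)=210.3100
(1,0): S=163.7600. Δ = (V_up−V_dn)/(S_up−S_dn) = (117.1500−137.3000)/(209.6128−145.7464) = -0.3155. V = [p*·117.1500 + (1−p*)·137.3000]/1.08 = 118.0401. B = V − Δ·S = 169.7068.
(1,1): S=235.5200. Δ = (V_up−V_dn)/(S_up−S_dn) = (210.3100−117.1500)/(301.4656−209.6128) = 1.0142. V = [p*·210.3100 + (1−p*)·117.1500]/1.08 = 150.4960. B = V − Δ·S = -88.3758.
(0,0): S=184.0000. Δ = (V_up−V_dn)/(S_up−S_dn) = (150.4960−118.0401)/(235.5200−163.7600) = 0.4523. V = [p*·150.4960 + (1−p*)·118.0401]/1.08 = 123.9370. B = V − Δ·S = 40.7169.
Self-financing check: at every node Δ·S+B equals the discounted successor values.

(0,0): Delta=0.4523 Bond=40.7169
(1,0): Delta=-0.3155 Bond=169.7068
(1,1): Delta=1.0142 Bond=-88.3758
V0=123.9370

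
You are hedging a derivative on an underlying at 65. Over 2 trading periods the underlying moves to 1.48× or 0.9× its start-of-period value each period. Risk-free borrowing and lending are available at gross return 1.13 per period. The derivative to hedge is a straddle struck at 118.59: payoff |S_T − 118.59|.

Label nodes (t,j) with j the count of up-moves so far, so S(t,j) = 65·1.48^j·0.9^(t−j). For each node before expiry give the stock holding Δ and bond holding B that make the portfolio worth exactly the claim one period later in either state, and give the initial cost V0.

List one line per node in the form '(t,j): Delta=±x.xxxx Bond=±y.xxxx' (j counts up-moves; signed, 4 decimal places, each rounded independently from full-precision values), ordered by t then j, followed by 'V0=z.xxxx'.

(0,0): Delta=-0.5572 Bond=69.9484
(1,0): Delta=-1.0000 Bond=104.9469
(1,1): Delta=-0.1474 Bond=39.6207
V0=33.7320

Risk-neutral probability p* = (R−d)/(u−d) = (1.13−0.9)/(1.48−0.9) = 0.3966.
Payoff layer (t=2): V(2,0)=65.9400, V(2,1)=32.0100, V(2,2)=23.7860
  t=1,j=0: stock 58.5000 → up 86.5800 (V=32.0100), down 52.6500 (V=65.9400). Price 46.4469; hedge Δ=-1.0000, bond B=104.9469.
  t=1,j=1: stock 96.2000 → up 142.3760 (V=23.7860), down 86.5800 (V=32.0100). Price 25.4414; hedge Δ=-0.1474, bond B=39.6207.
  t=0,j=0: stock 65.0000 → up 96.2000 (V=25.4414), down 58.5000 (V=46.4469). Price 33.7320; hedge Δ=-0.5572, bond B=69.9484.
Check: Δ(0,0)·S0 + B(0,0) = 33.7320 = V0.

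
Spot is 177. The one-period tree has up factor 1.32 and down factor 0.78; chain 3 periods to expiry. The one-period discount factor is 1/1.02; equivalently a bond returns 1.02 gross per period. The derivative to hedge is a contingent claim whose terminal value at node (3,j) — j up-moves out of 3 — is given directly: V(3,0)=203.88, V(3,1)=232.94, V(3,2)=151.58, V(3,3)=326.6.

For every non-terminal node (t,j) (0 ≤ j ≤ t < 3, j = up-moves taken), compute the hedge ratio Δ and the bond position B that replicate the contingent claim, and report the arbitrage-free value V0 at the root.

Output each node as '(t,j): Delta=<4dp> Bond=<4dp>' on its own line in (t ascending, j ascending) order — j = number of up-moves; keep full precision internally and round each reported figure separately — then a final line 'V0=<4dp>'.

(0,0): Delta=0.0338 Bond=191.3308
(1,0): Delta=-0.2632 Bond=236.1658
(1,1): Delta=0.2532 Bond=143.8969
(2,0): Delta=0.4997 Bond=158.7298
(2,1): Delta=-0.8268 Bond=343.5882
(2,2): Delta=1.0509 Bond=-99.2418
V0=197.3171

No-arbitrage ⇒ martingale measure with p* = (R−d)/(u−d) = 0.4444.
Terminal values V(3,·): V(3,0)=203.8800, V(3,1)=232.9400, V(3,2)=151.5800, V(3,3)=326.6000
  t=2,j=0: stock 107.6868 → up 142.1466 (V=232.9400), down 83.9957 (V=203.8800). Price 212.5447; hedge Δ=0.4997, bond B=158.7298.
  t=2,j=1: stock 182.2392 → up 240.5557 (V=151.5800), down 142.1466 (V=232.9400). Price 192.9216; hedge Δ=-0.8268, bond B=343.5882.
  t=2,j=2: stock 308.4048 → up 407.0943 (V=326.6000), down 240.5557 (V=151.5800). Price 224.8693; hedge Δ=1.0509, bond B=-99.2418.
  t=1,j=0: stock 138.0600 → up 182.2392 (V=192.9216), down 107.6868 (V=212.5447). Price 199.8268; hedge Δ=-0.2632, bond B=236.1658.
  t=1,j=1: stock 233.6400 → up 308.4048 (V=224.8693), down 182.2392 (V=192.9216). Price 203.0594; hedge Δ=0.2532, bond B=143.8969.
  t=0,j=0: stock 177.0000 → up 233.6400 (V=203.0594), down 138.0600 (V=199.8268). Price 197.3171; hedge Δ=0.0338, bond B=191.3308.
The time-0 hedge costs 197.3171, which is the no-arbitrage price.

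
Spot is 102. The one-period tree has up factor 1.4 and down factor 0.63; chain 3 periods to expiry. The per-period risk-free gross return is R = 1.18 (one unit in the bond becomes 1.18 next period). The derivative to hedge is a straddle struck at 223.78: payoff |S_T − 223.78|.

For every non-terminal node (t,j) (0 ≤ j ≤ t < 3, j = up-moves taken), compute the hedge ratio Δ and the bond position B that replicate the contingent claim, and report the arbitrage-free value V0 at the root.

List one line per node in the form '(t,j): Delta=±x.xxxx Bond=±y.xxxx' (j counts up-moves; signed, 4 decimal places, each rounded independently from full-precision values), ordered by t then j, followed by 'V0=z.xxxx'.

Under the risk-neutral measure, an up-move has probability p* = (R−d)/(u−d) = 0.7143 and values discount at R = 1.18.
Terminal values V(3,·): V(3,0)=198.2752, V(3,1)=167.1027, V(3,2)=97.8304, V(3,3)=56.1080
(2,0): S=40.4838. Δ = (V_up−V_dn)/(S_up−S_dn) = (167.1027−198.2752)/(56.6773−25.5048) = -1.0000. V = [p*·167.1027 + (1−p*)·198.2752]/1.18 = 149.1603. B = V − Δ·S = 189.6441.
(2,1): S=89.9640. Δ = (V_up−V_dn)/(S_up−S_dn) = (97.8304−167.1027)/(125.9496−56.6773) = -1.0000. V = [p*·97.8304 + (1−p*)·167.1027]/1.18 = 99.6801. B = V − Δ·S = 189.6441.
(2,2): S=199.9200. Δ = (V_up−V_dn)/(S_up−S_dn) = (56.1080−97.8304)/(279.8880−125.9496) = -0.2710. V = [p*·56.1080 + (1−p*)·97.8304]/1.18 = 57.6514. B = V − Δ·S = 111.8364.
(1,0): S=64.2600. Δ = (V_up−V_dn)/(S_up−S_dn) = (99.6801−149.1603)/(89.9640−40.4838) = -1.0000. V = [p*·99.6801 + (1−p*)·149.1603]/1.18 = 96.4553. B = V − Δ·S = 160.7153.
(1,1): S=142.8000. Δ = (V_up−V_dn)/(S_up−S_dn) = (57.6514−99.6801)/(199.9200−89.9640) = -0.3822. V = [p*·57.6514 + (1−p*)·99.6801]/1.18 = 59.0336. B = V − Δ·S = 113.6162.
(0,0): S=102.0000. Δ = (V_up−V_dn)/(S_up−S_dn) = (59.0336−96.4553)/(142.8000−64.2600) = -0.4765. V = [p*·59.0336 + (1−p*)·96.4553]/1.18 = 59.0894. B = V − Δ·S = 107.6891.
Self-financing check: at every node Δ·S+B equals the discounted successor values.

(0,0): Delta=-0.4765 Bond=107.6891
(1,0): Delta=-1.0000 Bond=160.7153
(1,1): Delta=-0.3822 Bond=113.6162
(2,0): Delta=-1.0000 Bond=189.6441
(2,1): Delta=-1.0000 Bond=189.6441
(2,2): Delta=-0.2710 Bond=111.8364
V0=59.0894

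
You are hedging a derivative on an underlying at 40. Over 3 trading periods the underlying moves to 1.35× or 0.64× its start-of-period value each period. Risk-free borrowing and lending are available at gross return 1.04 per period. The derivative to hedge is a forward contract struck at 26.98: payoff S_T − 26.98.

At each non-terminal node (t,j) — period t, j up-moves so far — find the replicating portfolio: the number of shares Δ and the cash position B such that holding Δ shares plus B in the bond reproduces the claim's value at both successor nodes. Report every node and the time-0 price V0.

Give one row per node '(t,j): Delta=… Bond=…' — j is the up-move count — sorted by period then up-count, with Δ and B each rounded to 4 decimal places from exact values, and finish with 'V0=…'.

Since d<R<u, set p* = (R−d)/(u−d) = 0.5634; price each node as the discounted p*-expectation of its children.
Terminal payoffs: V(3,0)=-16.4942, V(3,1)=-4.8616, V(3,2)=19.6760, V(3,3)=71.4350
Node (2,0) S=16.3840: V=(p*·-4.8616+(1−p*)·-16.4942)/1.04=-9.5583; Δ=(-4.8616−-16.4942)/(22.1184−10.4858)=1.0000; B=V−Δ·S=-25.9423
Node (2,1) S=34.5600: V=(p*·19.6760+(1−p*)·-4.8616)/1.04=8.6177; Δ=(19.6760−-4.8616)/(46.6560−22.1184)=1.0000; B=V−Δ·S=-25.9423
Node (2,2) S=72.9000: V=(p*·71.4350+(1−p*)·19.6760)/1.04=46.9577; Δ=(71.4350−19.6760)/(98.4150−46.6560)=1.0000; B=V−Δ·S=-25.9423
Node (1,0) S=25.6000: V=(p*·8.6177+(1−p*)·-9.5583)/1.04=0.6555; Δ=(8.6177−-9.5583)/(34.5600−16.3840)=1.0000; B=V−Δ·S=-24.9445
Node (1,1) S=54.0000: V=(p*·46.9577+(1−p*)·8.6177)/1.04=29.0555; Δ=(46.9577−8.6177)/(72.9000−34.5600)=1.0000; B=V−Δ·S=-24.9445
Node (0,0) S=40.0000: V=(p*·29.0555+(1−p*)·0.6555)/1.04=16.0149; Δ=(29.0555−0.6555)/(54.0000−25.6000)=1.0000; B=V−Δ·S=-23.9851
Root portfolio cost Δ·40+B reproduces V0=16.0149.

(0,0): Delta=1.0000 Bond=-23.9851
(1,0): Delta=1.0000 Bond=-24.9445
(1,1): Delta=1.0000 Bond=-24.9445
(2,0): Delta=1.0000 Bond=-25.9423
(2,1): Delta=1.0000 Bond=-25.9423
(2,2): Delta=1.0000 Bond=-25.9423
V0=16.0149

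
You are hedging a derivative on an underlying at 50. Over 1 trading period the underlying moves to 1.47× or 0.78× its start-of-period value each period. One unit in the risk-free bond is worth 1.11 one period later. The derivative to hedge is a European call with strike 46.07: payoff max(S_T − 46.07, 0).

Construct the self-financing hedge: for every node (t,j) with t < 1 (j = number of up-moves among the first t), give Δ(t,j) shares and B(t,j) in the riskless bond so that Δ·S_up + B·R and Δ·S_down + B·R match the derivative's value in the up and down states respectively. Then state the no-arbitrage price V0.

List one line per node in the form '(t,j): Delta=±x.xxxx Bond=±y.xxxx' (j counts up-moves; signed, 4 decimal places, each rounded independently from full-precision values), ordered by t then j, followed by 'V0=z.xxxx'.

(0,0): Delta=0.7951 Bond=-27.9350
V0=11.8186

No-arbitrage ⇒ martingale measure with p* = (R−d)/(u−d) = 0.4783.
At expiry t=1: V(1,0)=0.0000, V(1,1)=27.4300
  t=0,j=0: stock 50.0000 → up 73.5000 (V=27.4300), down 39.0000 (V=0.0000). Price 11.8186; hedge Δ=0.7951, bond B=-27.9350.
Each (Δ,B) replicates both successor values, so the strategy is self-financing and V0 is arbitrage-free.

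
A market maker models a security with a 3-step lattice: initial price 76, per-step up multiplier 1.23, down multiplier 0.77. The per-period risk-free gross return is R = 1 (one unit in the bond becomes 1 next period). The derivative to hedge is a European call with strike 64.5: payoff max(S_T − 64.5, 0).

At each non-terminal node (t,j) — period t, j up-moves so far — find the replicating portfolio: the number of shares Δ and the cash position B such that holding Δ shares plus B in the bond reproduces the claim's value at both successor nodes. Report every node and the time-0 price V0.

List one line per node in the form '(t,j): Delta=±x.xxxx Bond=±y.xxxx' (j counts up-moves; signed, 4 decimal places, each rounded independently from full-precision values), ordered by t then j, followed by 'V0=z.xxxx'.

Since d<R<u, set p* = (R−d)/(u−d) = 0.5000; price each node as the discounted p*-expectation of its children.
Payoff layer (t=3): V(3,0)=0.0000, V(3,1)=0.0000, V(3,2)=24.0349, V(3,3)=76.9259
Node (2,0) S=45.0604: V=(p*·0.0000+(1−p*)·0.0000)/1=0.0000; Δ=(0.0000−0.0000)/(55.4243−34.6965)=0.0000; B=V−Δ·S=0.0000
Node (2,1) S=71.9796: V=(p*·24.0349+(1−p*)·0.0000)/1=12.0175; Δ=(24.0349−0.0000)/(88.5349−55.4243)=0.7259; B=V−Δ·S=-40.2323
Node (2,2) S=114.9804: V=(p*·76.9259+(1−p*)·24.0349)/1=50.4804; Δ=(76.9259−24.0349)/(141.4259−88.5349)=1.0000; B=V−Δ·S=-64.5000
Node (1,0) S=58.5200: V=(p*·12.0175+(1−p*)·0.0000)/1=6.0087; Δ=(12.0175−0.0000)/(71.9796−45.0604)=0.4464; B=V−Δ·S=-20.1162
Node (1,1) S=93.4800: V=(p*·50.4804+(1−p*)·12.0175)/1=31.2489; Δ=(50.4804−12.0175)/(114.9804−71.9796)=0.8945; B=V−Δ·S=-52.3662
Node (0,0) S=76.0000: V=(p*·31.2489+(1−p*)·6.0087)/1=18.6288; Δ=(31.2489−6.0087)/(93.4800−58.5200)=0.7220; B=V−Δ·S=-36.2412
Check: Δ(0,0)·S0 + B(0,0) = 18.6288 = V0.

(0,0): Delta=0.7220 Bond=-36.2412
(1,0): Delta=0.4464 Bond=-20.1162
(1,1): Delta=0.8945 Bond=-52.3662
(2,0): Delta=0.0000 Bond=0.0000
(2,1): Delta=0.7259 Bond=-40.2323
(2,2): Delta=1.0000 Bond=-64.5000
V0=18.6288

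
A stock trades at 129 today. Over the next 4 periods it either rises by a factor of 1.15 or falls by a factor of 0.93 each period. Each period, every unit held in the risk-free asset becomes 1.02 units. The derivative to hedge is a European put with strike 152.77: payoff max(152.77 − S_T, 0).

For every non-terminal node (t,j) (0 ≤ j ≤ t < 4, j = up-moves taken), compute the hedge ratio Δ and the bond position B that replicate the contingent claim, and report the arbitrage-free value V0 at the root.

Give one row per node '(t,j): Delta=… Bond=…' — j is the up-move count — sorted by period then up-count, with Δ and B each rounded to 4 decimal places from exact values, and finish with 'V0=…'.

(0,0): Delta=-0.6094 Bond=97.0745
(1,0): Delta=-0.8191 Bond=124.1661
(1,1): Delta=-0.3645 Bond=62.6880
(2,0): Delta=-1.0000 Bond=146.8378
(2,1): Delta=-0.6077 Bond=97.4885
(2,2): Delta=-0.0805 Bond=15.4855
(3,0): Delta=-1.0000 Bond=149.7745
(3,1): Delta=-1.0000 Bond=149.7745
(3,2): Delta=-0.1494 Bond=26.7303
(3,3): Delta=0.0000 Bond=0.0000
V0=18.4594

Since d<R<u, set p* = (R−d)/(u−d) = 0.4091; price each node as the discounted p*-expectation of its children.
Terminal values V(4,·): V(4,0)=56.2713, V(4,1)=33.4436, V(4,2)=5.2159, V(4,3)=0.0000, V(4,4)=0.0000
  t=3,j=0: stock 103.7621 → up 119.3264 (V=33.4436), down 96.4987 (V=56.2713). Price 46.0125; hedge Δ=-1.0000, bond B=149.7745.
  t=3,j=1: stock 128.3079 → up 147.5541 (V=5.2159), down 119.3264 (V=33.4436). Price 21.4666; hedge Δ=-1.0000, bond B=149.7745.
  t=3,j=2: stock 158.6603 → up 182.4594 (V=0.0000), down 147.5541 (V=5.2159). Price 3.0217; hedge Δ=-0.1494, bond B=26.7303.
  t=3,j=3: stock 196.1929 → up 225.6218 (V=0.0000), down 182.4594 (V=0.0000). Price 0.0000; hedge Δ=0.0000, bond B=0.0000.
  t=2,j=0: stock 111.5721 → up 128.3079 (V=21.4666), down 103.7621 (V=46.0125). Price 35.2657; hedge Δ=-1.0000, bond B=146.8378.
  t=2,j=1: stock 137.9655 → up 158.6603 (V=3.0217), down 128.3079 (V=21.4666). Price 13.6480; hedge Δ=-0.6077, bond B=97.4885.
  t=2,j=2: stock 170.6025 → up 196.1929 (V=0.0000), down 158.6603 (V=3.0217). Price 1.7505; hedge Δ=-0.0805, bond B=15.4855.
  t=1,j=0: stock 119.9700 → up 137.9655 (V=13.6480), down 111.5721 (V=35.2657). Price 25.9040; hedge Δ=-0.8191, bond B=124.1661.
  t=1,j=1: stock 148.3500 → up 170.6025 (V=1.7505), down 137.9655 (V=13.6480). Price 8.6087; hedge Δ=-0.3645, bond B=62.6880.
  t=0,j=0: stock 129.0000 → up 148.3500 (V=8.6087), down 119.9700 (V=25.9040). Price 18.4594; hedge Δ=-0.6094, bond B=97.0745.
The time-0 hedge costs 18.4594, which is the no-arbitrage price.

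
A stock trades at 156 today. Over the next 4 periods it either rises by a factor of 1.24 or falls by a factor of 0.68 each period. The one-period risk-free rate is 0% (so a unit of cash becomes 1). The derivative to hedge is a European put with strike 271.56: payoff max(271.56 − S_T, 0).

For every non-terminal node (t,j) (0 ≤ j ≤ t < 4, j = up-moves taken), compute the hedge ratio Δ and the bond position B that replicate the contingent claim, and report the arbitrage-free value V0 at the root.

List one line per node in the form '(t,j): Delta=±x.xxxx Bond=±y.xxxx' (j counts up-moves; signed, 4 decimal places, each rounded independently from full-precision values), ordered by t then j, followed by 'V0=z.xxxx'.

(0,0): Delta=-0.7923 Bond=249.5242
(1,0): Delta=-1.0000 Bond=271.5600
(1,1): Delta=-0.7068 Bond=232.9973
(2,0): Delta=-1.0000 Bond=271.5600
(2,1): Delta=-1.0000 Bond=271.5600
(2,2): Delta=-0.5863 Bond=204.0753
(3,0): Delta=-1.0000 Bond=271.5600
(3,1): Delta=-1.0000 Bond=271.5600
(3,2): Delta=-1.0000 Bond=271.5600
(3,3): Delta=-0.4161 Bond=153.4618
V0=125.9298

Risk-neutral probability p* = (R−d)/(u−d) = (1−0.68)/(1.24−0.68) = 0.5714.
At expiry t=4: V(4,0)=238.2051, V(4,1)=210.7363, V(4,2)=160.6461, V(4,3)=69.3053, V(4,4)=0.0000
  t=3,j=0: stock 49.0514 → up 60.8237 (V=210.7363), down 33.3549 (V=238.2051). Price 222.5086; hedge Δ=-1.0000, bond B=271.5600.
  t=3,j=1: stock 89.4467 → up 110.9139 (V=160.6461), down 60.8237 (V=210.7363). Price 182.1133; hedge Δ=-1.0000, bond B=271.5600.
  t=3,j=2: stock 163.1086 → up 202.2547 (V=69.3053), down 110.9139 (V=160.6461). Price 108.4514; hedge Δ=-1.0000, bond B=271.5600.
  t=3,j=3: stock 297.4333 → up 368.8173 (V=0.0000), down 202.2547 (V=69.3053). Price 29.7023; hedge Δ=-0.4161, bond B=153.4618.
  t=2,j=0: stock 72.1344 → up 89.4467 (V=182.1133), down 49.0514 (V=222.5086). Price 199.4256; hedge Δ=-1.0000, bond B=271.5600.
  t=2,j=1: stock 131.5392 → up 163.1086 (V=108.4514), down 89.4467 (V=182.1133). Price 140.0208; hedge Δ=-1.0000, bond B=271.5600.
  t=2,j=2: stock 239.8656 → up 297.4333 (V=29.7023), down 163.1086 (V=108.4514). Price 63.4519; hedge Δ=-0.5863, bond B=204.0753.
  t=1,j=0: stock 106.0800 → up 131.5392 (V=140.0208), down 72.1344 (V=199.4256). Price 165.4800; hedge Δ=-1.0000, bond B=271.5600.
  t=1,j=1: stock 193.4400 → up 239.8656 (V=63.4519), down 131.5392 (V=140.0208). Price 96.2671; hedge Δ=-0.7068, bond B=232.9973.
  t=0,j=0: stock 156.0000 → up 193.4400 (V=96.2671), down 106.0800 (V=165.4800). Price 125.9298; hedge Δ=-0.7923, bond B=249.5242.
Check: Δ(0,0)·S0 + B(0,0) = 125.9298 = V0.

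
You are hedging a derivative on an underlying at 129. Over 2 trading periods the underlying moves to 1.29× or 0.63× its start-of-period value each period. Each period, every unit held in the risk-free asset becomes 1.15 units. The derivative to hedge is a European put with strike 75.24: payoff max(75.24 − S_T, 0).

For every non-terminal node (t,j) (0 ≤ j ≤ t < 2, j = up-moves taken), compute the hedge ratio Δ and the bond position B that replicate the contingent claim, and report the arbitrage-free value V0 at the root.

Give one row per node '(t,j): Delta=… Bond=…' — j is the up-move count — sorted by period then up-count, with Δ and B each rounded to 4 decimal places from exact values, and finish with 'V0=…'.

Since d<R<u, set p* = (R−d)/(u−d) = 0.7879; price each node as the discounted p*-expectation of its children.
At expiry t=2: V(2,0)=24.0399, V(2,1)=0.0000, V(2,2)=0.0000
  t=1,j=0: stock 81.2700 → up 104.8383 (V=0.0000), down 51.2001 (V=24.0399). Price 4.4342; hedge Δ=-0.4482, bond B=40.8583.
  t=1,j=1: stock 166.4100 → up 214.6689 (V=0.0000), down 104.8383 (V=0.0000). Price 0.0000; hedge Δ=0.0000, bond B=0.0000.
  t=0,j=0: stock 129.0000 → up 166.4100 (V=0.0000), down 81.2700 (V=4.4342). Price 0.8179; hedge Δ=-0.0521, bond B=7.5365.
The time-0 hedge costs 0.8179, which is the no-arbitrage price.

(0,0): Delta=-0.0521 Bond=7.5365
(1,0): Delta=-0.4482 Bond=40.8583
(1,1): Delta=0.0000 Bond=0.0000
V0=0.8179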